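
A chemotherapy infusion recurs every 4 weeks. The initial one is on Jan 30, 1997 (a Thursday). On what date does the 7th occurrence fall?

The 7th occurrence is 6 intervals after the first: 6 × 28 = 168 days after Jan 30, 1997.
Jan has 31 days — 1 day to the end of Jan leaves 167.
Feb has 28 days (139 left).
Mar has 31 days (108 left).
Apr has 30 days (78 left).
May has 31 days (47 left).
Jun has 30 days (17 left).
17 days into Jul → Jul 17, 1997.

Jul 17, 1997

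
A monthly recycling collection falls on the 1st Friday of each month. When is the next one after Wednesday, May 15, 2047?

May 2047 starts on a Wednesday, so its 1st Friday is May 3, 2047 (2 days in).
That is not after May 15, 2047, so look at June 2047.
June 2047 starts on a Saturday, so its 1st Friday is June 7, 2047 (6 days in).

June 7, 2047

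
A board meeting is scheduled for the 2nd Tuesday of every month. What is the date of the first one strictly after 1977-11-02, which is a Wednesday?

November 1977 starts on a Tuesday; its first Tuesday is the 1st, so the 2nd Tuesday is the 8th — 1977-11-08.
1977-11-08 is after 1977-11-02, so that is the next one.

1977-11-08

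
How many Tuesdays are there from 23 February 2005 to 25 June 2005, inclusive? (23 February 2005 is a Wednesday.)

23 February 2005 is a Wednesday; the first Tuesday on or after it is 1 March 2005 (6 days later).
From 1 March 2005 to 25 June 2005: 30 + 30 + 31 + 25 = 116 days (rest of March, April, May, June).
116 ÷ 7 = 16 full weeks with remainder 4, so 16 more Tuesdays after the first → 17.

17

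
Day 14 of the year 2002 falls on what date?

Jan 14, 2002

14 into Jan → Jan 14.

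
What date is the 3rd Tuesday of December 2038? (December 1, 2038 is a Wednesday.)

December 21, 2038

December 2038 begins on a Wednesday, so the first Tuesday is December 7 (6 days later).
The 3rd Tuesday is 2 weeks later: 7 + 14 = 21.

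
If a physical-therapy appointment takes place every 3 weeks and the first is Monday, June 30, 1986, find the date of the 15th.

The 15th occurrence is 14 intervals after the first: 14 × 21 = 294 days after June 30, 1986.
June has 30 days — 0 days to the end of June leaves 294.
July has 31 days (263 left).
August has 31 days (232 left).
September has 30 days (202 left).
October has 31 days (171 left).
November has 30 days (141 left).
December has 31 days (110 left).
January has 31 days (79 left).
February has 28 days (51 left).
March has 31 days (20 left).
20 days into April → April 20, 1987.

April 20, 1987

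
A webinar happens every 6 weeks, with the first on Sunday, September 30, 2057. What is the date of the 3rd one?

The 3rd occurrence is 2 intervals after the first: 2 × 42 = 84 days after September 30, 2057.
September has 30 days — 0 days to the end of September leaves 84.
October has 31 days (53 left).
November has 30 days (23 left).
23 days into December → December 23, 2057.

December 23, 2057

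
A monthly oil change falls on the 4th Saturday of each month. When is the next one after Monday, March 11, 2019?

March 2019 starts on a Friday; its first Saturday is the 2nd, so the 4th Saturday is the 23rd — March 23, 2019.
March 23, 2019 is after March 11, 2019, so that is the next one.

March 23, 2019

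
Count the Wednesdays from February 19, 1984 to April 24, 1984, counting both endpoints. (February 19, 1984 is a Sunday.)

9

February 19, 1984 is a Sunday; the first Wednesday on or after it is February 22, 1984 (3 days later).
From February 22, 1984 to April 24, 1984: 7 + 31 + 24 = 62 days (rest of February, March, April).
62 ÷ 7 = 8 full weeks with remainder 6, so 8 more Wednesdays after the first → 9.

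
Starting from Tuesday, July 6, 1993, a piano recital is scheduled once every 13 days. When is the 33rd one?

The 33rd occurrence is 32 intervals after the first: 32 × 13 = 416 days after July 6, 1993.
July has 31 days — 25 days to the end of July leaves 391.
August has 31 days (360 left).
September has 30 days (330 left).
October has 31 days (299 left).
November has 30 days (269 left).
December has 31 days (238 left).
January has 31 days (207 left).
February has 28 days (179 left).
March has 31 days (148 left).
April has 30 days (118 left).
May has 31 days (87 left).
June has 30 days (57 left).
July has 31 days (26 left).
26 days into August → August 26, 1994.

August 26, 1994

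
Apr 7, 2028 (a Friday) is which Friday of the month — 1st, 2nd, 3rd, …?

1st

Day 7 falls in week ⌈7/7⌉ of the month.
Days 1–7 hold the 1st Friday, 8–14 the 2nd, 15–21 the 3rd, 22–28 the 4th, 29–31 the 5th.
7 is in the range for the 1st.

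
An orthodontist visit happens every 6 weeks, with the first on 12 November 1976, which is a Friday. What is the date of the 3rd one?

The 3rd occurrence is 2 intervals after the first: 2 × 42 = 84 days after 12 November 1976.
November has 30 days — 18 days to the end of November leaves 66.
December has 31 days (35 left).
January has 31 days (4 left).
4 days into February → 4 February 1977.

4 February 1977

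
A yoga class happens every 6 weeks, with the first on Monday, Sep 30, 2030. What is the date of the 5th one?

Mar 17, 2031

The 5th occurrence is 4 intervals after the first: 4 × 42 = 168 days after Sep 30, 2030.
Sep has 30 days — 0 days to the end of Sep leaves 168.
Oct has 31 days (137 left).
Nov has 30 days (107 left).
Dec has 31 days (76 left).
Jan has 31 days (45 left).
Feb has 28 days (17 left).
17 days into Mar → Mar 17, 2031.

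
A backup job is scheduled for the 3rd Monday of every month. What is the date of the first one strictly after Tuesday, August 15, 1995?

August 1995 starts on a Tuesday; its first Monday is the 7th, so the 3rd Monday is the 21st — August 21, 1995.
August 21, 1995 is after August 15, 1995, so that is the next one.

August 21, 1995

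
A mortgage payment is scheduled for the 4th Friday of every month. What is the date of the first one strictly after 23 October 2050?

28 October 2050

October 2050 starts on a Saturday; its first Friday is the 7th, so the 4th Friday is the 28th — 28 October 2050.
28 October 2050 is after 23 October 2050, so that is the next one.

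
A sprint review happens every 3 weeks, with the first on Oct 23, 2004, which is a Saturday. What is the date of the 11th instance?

May 21, 2005

The 11th occurrence is 10 intervals after the first: 10 × 21 = 210 days after Oct 23, 2004.
Oct has 31 days — 8 days to the end of Oct leaves 202.
Nov has 30 days (172 left).
Dec has 31 days (141 left).
Jan has 31 days (110 left).
Feb has 28 days (82 left).
Mar has 31 days (51 left).
Apr has 30 days (21 left).
21 days into May → May 21, 2005.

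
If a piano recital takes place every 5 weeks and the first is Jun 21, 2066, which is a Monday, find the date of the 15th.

Oct 24, 2067

The 15th occurrence is 14 intervals after the first: 14 × 35 = 490 days after Jun 21, 2066.
Jun has 30 days — 9 days to the end of Jun leaves 481.
From end of Jun to end of 2066 is 184 days (297 left).
Jan has 31 days (266 left).
Feb has 28 days (238 left).
Mar has 31 days (207 left).
Apr has 30 days (177 left).
May has 31 days (146 left).
Jun has 30 days (116 left).
Jul has 31 days (85 left).
Aug has 31 days (54 left).
Sep has 30 days (24 left).
24 days into Oct → Oct 24, 2067.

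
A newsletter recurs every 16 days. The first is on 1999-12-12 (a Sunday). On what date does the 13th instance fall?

The 13th occurrence is 12 intervals after the first: 12 × 16 = 192 days after 1999-12-12.
December has 31 days — 19 days to the end of December leaves 173.
January has 31 days (142 left).
February has 29 days (113 left).
March has 31 days (82 left).
April has 30 days (52 left).
May has 31 days (21 left).
21 days into June → 2000-06-21.

2000-06-21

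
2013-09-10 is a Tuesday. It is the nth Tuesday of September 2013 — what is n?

2nd

Day 10 falls in week ⌈10/7⌉ of the month.
Days 1–7 hold the 1st Tuesday, 8–14 the 2nd, 15–21 the 3rd, 22–28 the 4th, 29–31 the 5th.
10 is in the range for the 2nd.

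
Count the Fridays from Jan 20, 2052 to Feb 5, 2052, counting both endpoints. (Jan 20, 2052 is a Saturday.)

Jan 20, 2052 is a Saturday; the first Friday on or after it is Jan 26, 2052 (6 days later).
From Jan 26, 2052 to Feb 5, 2052: 5 + 5 = 10 days (rest of Jan, Feb).
10 ÷ 7 = 1 full weeks with remainder 3, so 1 more Fridays after the first → 2.

2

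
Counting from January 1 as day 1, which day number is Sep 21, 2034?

264

Days in months before Sep: 31 + 28 + 31 + 30 + 31 + 30 + 31 + 31 = 243.
Plus 21 days into Sep → day 264.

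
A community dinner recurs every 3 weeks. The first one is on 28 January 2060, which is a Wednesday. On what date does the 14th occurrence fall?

27 October 2060

The 14th occurrence is 13 intervals after the first: 13 × 21 = 273 days after 28 January 2060.
January has 31 days — 3 days to the end of January leaves 270.
February has 29 days (241 left).
March has 31 days (210 left).
April has 30 days (180 left).
May has 31 days (149 left).
June has 30 days (119 left).
July has 31 days (88 left).
August has 31 days (57 left).
September has 30 days (27 left).
27 days into October → 27 October 2060.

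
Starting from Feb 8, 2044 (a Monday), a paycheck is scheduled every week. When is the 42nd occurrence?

The 42nd occurrence is 41 intervals after the first: 41 × 7 = 287 days after Feb 8, 2044.
Feb has 29 days — 21 days to the end of Feb leaves 266.
Mar has 31 days (235 left).
Apr has 30 days (205 left).
May has 31 days (174 left).
Jun has 30 days (144 left).
Jul has 31 days (113 left).
Aug has 31 days (82 left).
Sep has 30 days (52 left).
Oct has 31 days (21 left).
21 days into Nov → Nov 21, 2044.

Nov 21, 2044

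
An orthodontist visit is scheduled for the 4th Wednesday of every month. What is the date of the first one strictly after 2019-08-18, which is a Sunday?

2019-08-28

August 2019 starts on a Thursday; its first Wednesday is the 7th, so the 4th Wednesday is the 28th — 2019-08-28.
2019-08-28 is after 2019-08-18, so that is the next one.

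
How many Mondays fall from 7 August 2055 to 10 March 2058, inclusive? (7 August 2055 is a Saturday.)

7 August 2055 is a Saturday; the first Monday on or after it is 9 August 2055 (2 days later).
From 9 August 2055 to 10 March 2058: 144 + 366 + 365 + 69 = 944 days (rest of 2055, 2056, 2057, to 10 March 2058 in 2058).
944 ÷ 7 = 134 full weeks with remainder 6, so 134 more Mondays after the first → 135.

135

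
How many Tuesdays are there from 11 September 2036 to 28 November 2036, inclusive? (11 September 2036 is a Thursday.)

11 September 2036 is a Thursday; the first Tuesday on or after it is 16 September 2036 (5 days later).
From 16 September 2036 to 28 November 2036: 14 + 31 + 28 = 73 days (rest of September, October, November).
73 ÷ 7 = 10 full weeks with remainder 3, so 10 more Tuesdays after the first → 11.

11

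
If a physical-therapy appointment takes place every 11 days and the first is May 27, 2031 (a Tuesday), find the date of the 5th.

July 10, 2031

The 5th occurrence is 4 intervals after the first: 4 × 11 = 44 days after May 27, 2031.
May has 31 days — 4 days to the end of May leaves 40.
June has 30 days (10 left).
10 days into July → July 10, 2031.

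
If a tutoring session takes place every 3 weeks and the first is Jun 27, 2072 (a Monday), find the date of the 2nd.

Jul 18, 2072

The 2nd occurrence is 1 interval after the first: 1 × 21 = 21 days after Jun 27, 2072.
Jun has 30 days — 3 days to the end of Jun leaves 18.
18 days into Jul → Jul 18, 2072.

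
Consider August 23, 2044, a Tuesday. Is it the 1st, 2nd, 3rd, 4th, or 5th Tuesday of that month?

4th

Day 23 falls in week ⌈23/7⌉ of the month.
Days 1–7 hold the 1st Tuesday, 8–14 the 2nd, 15–21 the 3rd, 22–28 the 4th, 29–31 the 5th.
23 is in the range for the 4th.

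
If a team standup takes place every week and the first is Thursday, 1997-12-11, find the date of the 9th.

1998-02-05

The 9th occurrence is 8 intervals after the first: 8 × 7 = 56 days after 1997-12-11.
December has 31 days — 20 days to the end of December leaves 36.
January has 31 days (5 left).
5 days into February → 1998-02-05.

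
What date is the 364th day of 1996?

December 29, 1996

January has 31 days (364 − 31 = 333 remain).
February has 29 days (333 − 29 = 304 remain).
March has 31 days (304 − 31 = 273 remain).
April has 30 days (273 − 30 = 243 remain).
May has 31 days (243 − 31 = 212 remain).
June has 30 days (212 − 30 = 182 remain).
July has 31 days (182 − 31 = 151 remain).
August has 31 days (151 − 31 = 120 remain).
September has 30 days (120 − 30 = 90 remain).
October has 31 days (90 − 31 = 59 remain).
November has 30 days (59 − 30 = 29 remain).
29 into December → December 29.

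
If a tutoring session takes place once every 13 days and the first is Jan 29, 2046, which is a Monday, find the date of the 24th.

Nov 24, 2046

The 24th occurrence is 23 intervals after the first: 23 × 13 = 299 days after Jan 29, 2046.
Jan has 31 days — 2 days to the end of Jan leaves 297.
Feb has 28 days (269 left).
Mar has 31 days (238 left).
Apr has 30 days (208 left).
May has 31 days (177 left).
Jun has 30 days (147 left).
Jul has 31 days (116 left).
Aug has 31 days (85 left).
Sep has 30 days (55 left).
Oct has 31 days (24 left).
24 days into Nov → Nov 24, 2046.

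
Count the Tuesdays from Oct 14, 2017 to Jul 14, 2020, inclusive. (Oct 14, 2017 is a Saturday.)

144

Oct 14, 2017 is a Saturday; the first Tuesday on or after it is Oct 17, 2017 (3 days later).
From Oct 17, 2017 to Jul 14, 2020: 75 + 365 + 365 + 196 = 1001 days (rest of 2017, 2018, 2019, to Jul 14, 2020 in 2020).
1001 ÷ 7 = 143 full weeks with remainder 0, so 143 more Tuesdays after the first → 144.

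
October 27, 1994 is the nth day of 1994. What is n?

Days in months before October: 31 + 28 + 31 + 30 + 31 + 30 + 31 + 31 + 30 = 273.
Plus 27 days into October → day 300.

300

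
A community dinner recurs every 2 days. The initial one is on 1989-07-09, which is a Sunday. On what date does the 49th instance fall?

1989-10-13

The 49th occurrence is 48 intervals after the first: 48 × 2 = 96 days after 1989-07-09.
July has 31 days — 22 days to the end of July leaves 74.
August has 31 days (43 left).
September has 30 days (13 left).
13 days into October → 1989-10-13.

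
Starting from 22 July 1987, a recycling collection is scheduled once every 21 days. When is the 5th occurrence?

14 October 1987

The 5th occurrence is 4 intervals after the first: 4 × 21 = 84 days after 22 July 1987.
July has 31 days — 9 days to the end of July leaves 75.
August has 31 days (44 left).
September has 30 days (14 left).
14 days into October → 14 October 1987.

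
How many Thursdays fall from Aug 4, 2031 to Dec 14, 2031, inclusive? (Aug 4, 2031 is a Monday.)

19

Aug 4, 2031 is a Monday; the first Thursday on or after it is Aug 7, 2031 (3 days later).
From Aug 7, 2031 to Dec 14, 2031: 24 + 30 + 31 + 30 + 14 = 129 days (rest of Aug, Sep, Oct, Nov, Dec).
129 ÷ 7 = 18 full weeks with remainder 3, so 18 more Thursdays after the first → 19.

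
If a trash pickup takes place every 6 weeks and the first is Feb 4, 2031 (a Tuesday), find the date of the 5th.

Jul 22, 2031

The 5th occurrence is 4 intervals after the first: 4 × 42 = 168 days after Feb 4, 2031.
Feb has 28 days — 24 days to the end of Feb leaves 144.
Mar has 31 days (113 left).
Apr has 30 days (83 left).
May has 31 days (52 left).
Jun has 30 days (22 left).
22 days into Jul → Jul 22, 2031.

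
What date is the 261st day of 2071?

January has 31 days (261 − 31 = 230 remain).
February has 28 days (230 − 28 = 202 remain).
March has 31 days (202 − 31 = 171 remain).
April has 30 days (171 − 30 = 141 remain).
May has 31 days (141 − 31 = 110 remain).
June has 30 days (110 − 30 = 80 remain).
July has 31 days (80 − 31 = 49 remain).
August has 31 days (49 − 31 = 18 remain).
18 into September → September 18.

18 September 2071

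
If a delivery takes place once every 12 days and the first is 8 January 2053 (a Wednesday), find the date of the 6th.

The 6th occurrence is 5 intervals after the first: 5 × 12 = 60 days after 8 January 2053.
January has 31 days — 23 days to the end of January leaves 37.
February has 28 days (9 left).
9 days into March → 9 March 2053.

9 March 2053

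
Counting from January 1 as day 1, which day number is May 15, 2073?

Days in months before May: 31 + 28 + 31 + 30 = 120.
Plus 15 days into May → day 135.

135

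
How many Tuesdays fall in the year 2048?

Jan 1, 2048 is a Wednesday; the first Tuesday on or after it is Jan 7, 2048 (6 days later).
From Jan 7, 2048 to Dec 31, 2048: 24 + 29 + 31 + 30 + 31 + 30 + 31 + 31 + 30 + 31 + 30 + 31 = 359 days (rest of Jan, Feb, Mar, Apr, May, Jun, Jul, Aug, Sep, Oct, Nov, Dec).
359 ÷ 7 = 51 full weeks with remainder 2, so 51 more Tuesdays after the first → 52.

52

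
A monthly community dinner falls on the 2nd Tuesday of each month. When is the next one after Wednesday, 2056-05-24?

2056-06-13

May 2056 starts on a Monday; its first Tuesday is the 2nd, so the 2nd Tuesday is the 9th — 2056-05-09.
That is not after 2056-05-24, so look at June 2056.
June 2056 starts on a Thursday; its first Tuesday is the 6th, so the 2nd Tuesday is the 13th — 2056-06-13.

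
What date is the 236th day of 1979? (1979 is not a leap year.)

January has 31 days (236 − 31 = 205 remain).
February has 28 days (205 − 28 = 177 remain).
March has 31 days (177 − 31 = 146 remain).
April has 30 days (146 − 30 = 116 remain).
May has 31 days (116 − 31 = 85 remain).
June has 30 days (85 − 30 = 55 remain).
July has 31 days (55 − 31 = 24 remain).
24 into August → August 24.

24 August 1979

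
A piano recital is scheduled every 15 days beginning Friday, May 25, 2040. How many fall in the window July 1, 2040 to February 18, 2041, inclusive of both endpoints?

Occurrences land 15·i days after May 25, 2040 for i = 0, 1, 2, …
July 1, 2040 is 37 days after the start; 37 ÷ 15 = 2 remainder 7; since the remainder is 7, round up to i = 3. First occurrence in the window: #4 on July 9, 2040 (3×15 = 45 days in).
February 18, 2041 is 269 days after the start; 269 ÷ 15 = 17 remainder 14. Last occurrence in the window: #18 on February 4, 2041.
Occurrences #4 through #18: 15 in total.

15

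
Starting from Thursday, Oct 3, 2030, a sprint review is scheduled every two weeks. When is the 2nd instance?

The 2nd occurrence is 1 interval after the first: 1 × 14 = 14 days after Oct 3, 2030.
14 days later is Oct 17, 2030.

Oct 17, 2030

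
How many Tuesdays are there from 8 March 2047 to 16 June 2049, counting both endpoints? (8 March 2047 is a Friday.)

8 March 2047 is a Friday; the first Tuesday on or after it is 12 March 2047 (4 days later).
From 12 March 2047 to 16 June 2049: 294 + 366 + 167 = 827 days (rest of 2047, 2048, to 16 June 2049 in 2049).
827 ÷ 7 = 118 full weeks with remainder 1, so 118 more Tuesdays after the first → 119.

119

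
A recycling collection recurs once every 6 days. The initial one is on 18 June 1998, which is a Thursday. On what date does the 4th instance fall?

6 July 1998

The 4th occurrence is 3 intervals after the first: 3 × 6 = 18 days after 18 June 1998.
June has 30 days — 12 days to the end of June leaves 6.
6 days into July → 6 July 1998.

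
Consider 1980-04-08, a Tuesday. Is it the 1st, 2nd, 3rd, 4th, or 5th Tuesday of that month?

2nd

Day 8 falls in week ⌈8/7⌉ of the month.
Days 1–7 hold the 1st Tuesday, 8–14 the 2nd, 15–21 the 3rd, 22–28 the 4th, 29–31 the 5th.
8 is in the range for the 2nd.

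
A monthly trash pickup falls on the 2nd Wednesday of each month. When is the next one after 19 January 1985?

January 1985 starts on a Tuesday; its first Wednesday is the 2nd, so the 2nd Wednesday is the 9th — 9 January 1985.
That is not after 19 January 1985, so look at February 1985.
February 1985 starts on a Friday; its first Wednesday is the 6th, so the 2nd Wednesday is the 13th — 13 February 1985.

13 February 1985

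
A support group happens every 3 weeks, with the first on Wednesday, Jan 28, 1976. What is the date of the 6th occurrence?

May 12, 1976

The 6th occurrence is 5 intervals after the first: 5 × 21 = 105 days after Jan 28, 1976.
Jan has 31 days — 3 days to the end of Jan leaves 102.
Feb has 29 days (73 left).
Mar has 31 days (42 left).
Apr has 30 days (12 left).
12 days into May → May 12, 1976.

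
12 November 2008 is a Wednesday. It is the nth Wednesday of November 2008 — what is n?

2nd

Day 12 falls in week ⌈12/7⌉ of the month.
Days 1–7 hold the 1st Wednesday, 8–14 the 2nd, 15–21 the 3rd, 22–28 the 4th, 29–31 the 5th.
12 is in the range for the 2nd.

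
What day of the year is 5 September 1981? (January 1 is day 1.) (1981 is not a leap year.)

Days in months before September: 31 + 28 + 31 + 30 + 31 + 30 + 31 + 31 = 243.
Plus 5 days into September → day 248.

248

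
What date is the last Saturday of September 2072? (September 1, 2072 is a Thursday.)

September 2072 begins on a Thursday, so the first Saturday is September 3 (2 days later).
September 2072 has 30 days. Adding weeks: 3, 10, 17, 24 — the last one ≤ 30 is the 24th.

24 September 2072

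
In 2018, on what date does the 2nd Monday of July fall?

July 2018 begins on a Sunday, so the first Monday is July 2 (1 day later).
The 2nd Monday is 1 weeks later: 2 + 7 = 9.

July 9, 2018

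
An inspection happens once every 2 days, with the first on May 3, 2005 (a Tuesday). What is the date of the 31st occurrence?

The 31st occurrence is 30 intervals after the first: 30 × 2 = 60 days after May 3, 2005.
May has 31 days — 28 days to the end of May leaves 32.
Jun has 30 days (2 left).
2 days into Jul → Jul 2, 2005.

Jul 2, 2005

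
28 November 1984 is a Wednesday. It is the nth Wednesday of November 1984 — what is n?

4th

Day 28 falls in week ⌈28/7⌉ of the month.
Days 1–7 hold the 1st Wednesday, 8–14 the 2nd, 15–21 the 3rd, 22–28 the 4th, 29–31 the 5th.
28 is in the range for the 4th.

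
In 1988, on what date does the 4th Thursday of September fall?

September 22, 1988

September 1988 begins on a Thursday, so the first Thursday is September 1.
The 4th Thursday is 3 weeks later: 1 + 21 = 22.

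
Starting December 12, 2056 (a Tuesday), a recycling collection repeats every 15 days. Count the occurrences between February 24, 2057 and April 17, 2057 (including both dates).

4

Occurrences land 15·i days after December 12, 2056 for i = 0, 1, 2, …
February 24, 2057 is 74 days after the start; 74 ÷ 15 = 4 remainder 14; since the remainder is 14, round up to i = 5. First occurrence in the window: #6 on February 25, 2057 (5×15 = 75 days in).
April 17, 2057 is 126 days after the start; 126 ÷ 15 = 8 remainder 6. Last occurrence in the window: #9 on April 11, 2057.
Occurrences #6 through #9: 4 in total.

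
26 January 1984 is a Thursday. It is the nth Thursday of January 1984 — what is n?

Day 26 falls in week ⌈26/7⌉ of the month.
Days 1–7 hold the 1st Thursday, 8–14 the 2nd, 15–21 the 3rd, 22–28 the 4th, 29–31 the 5th.
26 is in the range for the 4th.

4th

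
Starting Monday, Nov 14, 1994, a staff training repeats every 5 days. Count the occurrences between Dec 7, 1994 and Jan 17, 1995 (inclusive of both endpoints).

Occurrences land 5·i days after Nov 14, 1994 for i = 0, 1, 2, …
Dec 7, 1994 is 23 days after the start; 23 ÷ 5 = 4 remainder 3; since the remainder is 3, round up to i = 5. First occurrence in the window: #6 on Dec 9, 1994 (5×5 = 25 days in).
Jan 17, 1995 is 64 days after the start; 64 ÷ 5 = 12 remainder 4. Last occurrence in the window: #13 on Jan 13, 1995.
Occurrences #6 through #13: 8 in total.

8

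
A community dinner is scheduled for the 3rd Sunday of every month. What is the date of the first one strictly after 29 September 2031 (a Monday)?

19 October 2031

September 2031 starts on a Monday; its first Sunday is the 7th, so the 3rd Sunday is the 21st — 21 September 2031.
That is not after 29 September 2031, so look at October 2031.
October 2031 starts on a Wednesday; its first Sunday is the 5th, so the 3rd Sunday is the 19th — 19 October 2031.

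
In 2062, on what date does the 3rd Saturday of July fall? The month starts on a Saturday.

July 2062 begins on a Saturday, so the first Saturday is July 1.
The 3rd Saturday is 2 weeks later: 1 + 14 = 15.

2062-07-15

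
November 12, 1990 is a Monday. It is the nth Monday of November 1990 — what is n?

2nd

Day 12 falls in week ⌈12/7⌉ of the month.
Days 1–7 hold the 1st Monday, 8–14 the 2nd, 15–21 the 3rd, 22–28 the 4th, 29–31 the 5th.
12 is in the range for the 2nd.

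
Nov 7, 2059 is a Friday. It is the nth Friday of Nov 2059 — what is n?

Day 7 falls in week ⌈7/7⌉ of the month.
Days 1–7 hold the 1st Friday, 8–14 the 2nd, 15–21 the 3rd, 22–28 the 4th, 29–31 the 5th.
7 is in the range for the 1st.

1st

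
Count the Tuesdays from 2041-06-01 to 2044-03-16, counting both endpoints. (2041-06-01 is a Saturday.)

2041-06-01 is a Saturday; the first Tuesday on or after it is 2041-06-04 (3 days later).
From 2041-06-04 to 2044-03-16: 210 + 365 + 365 + 76 = 1016 days (rest of 2041, 2042, 2043, to 2044-03-16 in 2044).
1016 ÷ 7 = 145 full weeks with remainder 1, so 145 more Tuesdays after the first → 146.

146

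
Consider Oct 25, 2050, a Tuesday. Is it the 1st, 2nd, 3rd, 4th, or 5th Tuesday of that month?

Day 25 falls in week ⌈25/7⌉ of the month.
Days 1–7 hold the 1st Tuesday, 8–14 the 2nd, 15–21 the 3rd, 22–28 the 4th, 29–31 the 5th.
25 is in the range for the 4th.

4th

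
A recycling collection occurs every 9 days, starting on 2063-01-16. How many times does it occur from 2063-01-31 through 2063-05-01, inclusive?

10

Occurrences land 9·i days after 2063-01-16 for i = 0, 1, 2, …
2063-01-31 is 15 days after the start; 15 ÷ 9 = 1 remainder 6; since the remainder is 6, round up to i = 2. First occurrence in the window: #3 on 2063-02-03 (2×9 = 18 days in).
2063-05-01 is 105 days after the start; 105 ÷ 9 = 11 remainder 6. Last occurrence in the window: #12 on 2063-04-25.
Occurrences #3 through #12: 10 in total.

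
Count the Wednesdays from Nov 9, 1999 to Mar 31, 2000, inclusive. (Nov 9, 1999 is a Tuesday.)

Nov 9, 1999 is a Tuesday; the first Wednesday on or after it is Nov 10, 1999 (1 day later).
From Nov 10, 1999 to Mar 31, 2000: 20 + 31 + 31 + 29 + 31 = 142 days (rest of Nov, Dec, Jan, Feb, Mar).
142 ÷ 7 = 20 full weeks with remainder 2, so 20 more Wednesdays after the first → 21.

21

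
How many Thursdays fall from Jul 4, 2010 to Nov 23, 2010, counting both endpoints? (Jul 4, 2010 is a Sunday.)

Jul 4, 2010 is a Sunday; the first Thursday on or after it is Jul 8, 2010 (4 days later).
From Jul 8, 2010 to Nov 23, 2010: 23 + 31 + 30 + 31 + 23 = 138 days (rest of Jul, Aug, Sep, Oct, Nov).
138 ÷ 7 = 19 full weeks with remainder 5, so 19 more Thursdays after the first → 20.

20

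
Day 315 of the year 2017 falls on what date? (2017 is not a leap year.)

November 11, 2017

January has 31 days (315 − 31 = 284 remain).
February has 28 days (284 − 28 = 256 remain).
March has 31 days (256 − 31 = 225 remain).
April has 30 days (225 − 30 = 195 remain).
May has 31 days (195 − 31 = 164 remain).
June has 30 days (164 − 30 = 134 remain).
July has 31 days (134 − 31 = 103 remain).
August has 31 days (103 − 31 = 72 remain).
September has 30 days (72 − 30 = 42 remain).
October has 31 days (42 − 31 = 11 remain).
11 into November → November 11.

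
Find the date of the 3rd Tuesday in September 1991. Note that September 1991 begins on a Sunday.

September 1991 begins on a Sunday, so the first Tuesday is September 3 (2 days later).
The 3rd Tuesday is 2 weeks later: 3 + 14 = 17.

September 17, 1991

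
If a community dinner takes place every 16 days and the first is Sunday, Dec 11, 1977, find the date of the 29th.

Mar 4, 1979

The 29th occurrence is 28 intervals after the first: 28 × 16 = 448 days after Dec 11, 1977.
Dec has 31 days — 20 days to the end of Dec leaves 428.
1978 has 365 days (63 left).
Jan has 31 days (32 left).
Feb has 28 days (4 left).
4 days into Mar → Mar 4, 1979.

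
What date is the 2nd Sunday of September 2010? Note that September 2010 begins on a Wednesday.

September 12, 2010

September 2010 begins on a Wednesday, so the first Sunday is September 5 (4 days later).
The 2nd Sunday is 1 weeks later: 5 + 7 = 12.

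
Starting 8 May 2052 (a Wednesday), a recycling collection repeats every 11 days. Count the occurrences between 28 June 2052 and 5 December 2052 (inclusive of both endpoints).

15

Occurrences land 11·i days after 8 May 2052 for i = 0, 1, 2, …
28 June 2052 is 51 days after the start; 51 ÷ 11 = 4 remainder 7; since the remainder is 7, round up to i = 5. First occurrence in the window: #6 on 2 July 2052 (5×11 = 55 days in).
5 December 2052 is 211 days after the start; 211 ÷ 11 = 19 remainder 2. Last occurrence in the window: #20 on 3 December 2052.
Occurrences #6 through #20: 15 in total.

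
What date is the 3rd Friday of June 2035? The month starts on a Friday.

June 15, 2035

June 2035 begins on a Friday, so the first Friday is June 1.
The 3rd Friday is 2 weeks later: 1 + 14 = 15.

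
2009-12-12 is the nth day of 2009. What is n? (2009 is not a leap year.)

346

Days in months before December: 31 + 28 + 31 + 30 + 31 + 30 + 31 + 31 + 30 + 31 + 30 = 334.
Plus 12 days into December → day 346.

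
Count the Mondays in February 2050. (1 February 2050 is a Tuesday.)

1 February 2050 is a Tuesday; the first Monday on or after it is 7 February 2050 (6 days later).
From 7 February 2050 to 28 February 2050 is 28 − 7 = 21 days.
21 ÷ 7 = 3 full weeks with remainder 0, so 3 more Mondays after the first → 4.

4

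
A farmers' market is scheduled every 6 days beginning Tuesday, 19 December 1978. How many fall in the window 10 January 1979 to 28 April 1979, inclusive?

Occurrences land 6·i days after 19 December 1978 for i = 0, 1, 2, …
10 January 1979 is 22 days after the start; 22 ÷ 6 = 3 remainder 4; since the remainder is 4, round up to i = 4. First occurrence in the window: #5 on 12 January 1979 (4×6 = 24 days in).
28 April 1979 is 130 days after the start; 130 ÷ 6 = 21 remainder 4. Last occurrence in the window: #22 on 24 April 1979.
Occurrences #5 through #22: 18 in total.

18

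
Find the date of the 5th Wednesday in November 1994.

The first Wednesday of November 1994 is November 2.
The 5th Wednesday is 4 weeks later: 2 + 28 = 30.

November 30, 1994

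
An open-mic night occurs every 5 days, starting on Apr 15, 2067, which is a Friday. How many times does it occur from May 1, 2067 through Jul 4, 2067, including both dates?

13

Occurrences land 5·i days after Apr 15, 2067 for i = 0, 1, 2, …
May 1, 2067 is 16 days after the start; 16 ÷ 5 = 3 remainder 1; since the remainder is 1, round up to i = 4. First occurrence in the window: #5 on May 5, 2067 (4×5 = 20 days in).
Jul 4, 2067 is 80 days after the start; 80 ÷ 5 = 16 remainder 0. Last occurrence in the window: #17 on Jul 4, 2067.
Occurrences #5 through #17: 13 in total.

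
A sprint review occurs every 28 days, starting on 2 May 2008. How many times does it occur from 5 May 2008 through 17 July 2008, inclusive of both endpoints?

Occurrences land 28·i days after 2 May 2008 for i = 0, 1, 2, …
5 May 2008 is 3 days after the start; 3 ÷ 28 = 0 remainder 3; since the remainder is 3, round up to i = 1. First occurrence in the window: #2 on 30 May 2008 (1×28 = 28 days in).
17 July 2008 is 76 days after the start; 76 ÷ 28 = 2 remainder 20. Last occurrence in the window: #3 on 27 June 2008.
Occurrences #2 through #3: 2 in total.

2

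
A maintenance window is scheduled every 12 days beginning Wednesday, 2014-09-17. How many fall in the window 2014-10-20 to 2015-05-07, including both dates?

17

Occurrences land 12·i days after 2014-09-17 for i = 0, 1, 2, …
2014-10-20 is 33 days after the start; 33 ÷ 12 = 2 remainder 9; since the remainder is 9, round up to i = 3. First occurrence in the window: #4 on 2014-10-23 (3×12 = 36 days in).
2015-05-07 is 232 days after the start; 232 ÷ 12 = 19 remainder 4. Last occurrence in the window: #20 on 2015-05-03.
Occurrences #4 through #20: 17 in total.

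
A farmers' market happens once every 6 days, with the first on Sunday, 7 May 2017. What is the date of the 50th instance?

The 50th occurrence is 49 intervals after the first: 49 × 6 = 294 days after 7 May 2017.
May has 31 days — 24 days to the end of May leaves 270.
June has 30 days (240 left).
July has 31 days (209 left).
August has 31 days (178 left).
September has 30 days (148 left).
October has 31 days (117 left).
November has 30 days (87 left).
December has 31 days (56 left).
January has 31 days (25 left).
25 days into February → 25 February 2018.

25 February 2018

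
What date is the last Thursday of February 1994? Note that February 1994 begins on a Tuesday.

February 24, 1994

February 1994 begins on a Tuesday, so the first Thursday is February 3 (2 days later).
February 1994 has 28 days. Adding weeks: 3, 10, 17, 24 — the last one ≤ 28 is the 24th.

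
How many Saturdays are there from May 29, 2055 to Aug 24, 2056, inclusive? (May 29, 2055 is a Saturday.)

May 29, 2055 is a Saturday; the first Saturday on or after it is May 29, 2055.
From May 29, 2055 to Aug 24, 2056: 216 + 237 = 453 days (rest of 2055, to Aug 24, 2056 in 2056).
453 ÷ 7 = 64 full weeks with remainder 5, so 64 more Saturdays after the first → 65.

65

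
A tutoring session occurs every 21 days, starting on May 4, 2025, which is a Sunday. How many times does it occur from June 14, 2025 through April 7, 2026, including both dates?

15

Occurrences land 21·i days after May 4, 2025 for i = 0, 1, 2, …
June 14, 2025 is 41 days after the start; 41 ÷ 21 = 1 remainder 20; since the remainder is 20, round up to i = 2. First occurrence in the window: #3 on June 15, 2025 (2×21 = 42 days in).
April 7, 2026 is 338 days after the start; 338 ÷ 21 = 16 remainder 2. Last occurrence in the window: #17 on April 5, 2026.
Occurrences #3 through #17: 15 in total.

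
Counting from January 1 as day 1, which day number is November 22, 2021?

326

Days in months before November: 31 + 28 + 31 + 30 + 31 + 30 + 31 + 31 + 30 + 31 = 304.
Plus 22 days into November → day 326.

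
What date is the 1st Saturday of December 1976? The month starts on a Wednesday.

1976-12-04

December 1976 begins on a Wednesday, so the first Saturday is December 4 (3 days later).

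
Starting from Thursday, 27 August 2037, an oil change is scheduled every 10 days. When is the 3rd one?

The 3rd occurrence is 2 intervals after the first: 2 × 10 = 20 days after 27 August 2037.
August has 31 days — 4 days to the end of August leaves 16.
16 days into September → 16 September 2037.

16 September 2037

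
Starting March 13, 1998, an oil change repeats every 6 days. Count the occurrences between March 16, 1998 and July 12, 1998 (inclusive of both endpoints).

Occurrences land 6·i days after March 13, 1998 for i = 0, 1, 2, …
March 16, 1998 is 3 days after the start; 3 ÷ 6 = 0 remainder 3; since the remainder is 3, round up to i = 1. First occurrence in the window: #2 on March 19, 1998 (1×6 = 6 days in).
July 12, 1998 is 121 days after the start; 121 ÷ 6 = 20 remainder 1. Last occurrence in the window: #21 on July 11, 1998.
Occurrences #2 through #21: 20 in total.

20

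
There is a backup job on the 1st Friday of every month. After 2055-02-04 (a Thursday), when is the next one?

2055-02-05

February 2055 starts on a Monday, so its 1st Friday is 2055-02-05 (4 days in).
2055-02-05 is after 2055-02-04, so that is the next one.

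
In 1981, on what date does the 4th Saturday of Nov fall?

The first Saturday of Nov 1981 is Nov 7.
The 4th Saturday is 3 weeks later: 7 + 21 = 28.

Nov 28, 1981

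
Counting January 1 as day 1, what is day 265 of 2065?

January has 31 days (265 − 31 = 234 remain).
February has 28 days (234 − 28 = 206 remain).
March has 31 days (206 − 31 = 175 remain).
April has 30 days (175 − 30 = 145 remain).
May has 31 days (145 − 31 = 114 remain).
June has 30 days (114 − 30 = 84 remain).
July has 31 days (84 − 31 = 53 remain).
August has 31 days (53 − 31 = 22 remain).
22 into September → September 22.

22 September 2065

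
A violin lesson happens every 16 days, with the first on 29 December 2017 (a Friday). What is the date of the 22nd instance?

The 22nd occurrence is 21 intervals after the first: 21 × 16 = 336 days after 29 December 2017.
December has 31 days — 2 days to the end of December leaves 334.
January has 31 days (303 left).
February has 28 days (275 left).
March has 31 days (244 left).
April has 30 days (214 left).
May has 31 days (183 left).
June has 30 days (153 left).
July has 31 days (122 left).
August has 31 days (91 left).
September has 30 days (61 left).
October has 31 days (30 left).
30 days into November → 30 November 2018.

30 November 2018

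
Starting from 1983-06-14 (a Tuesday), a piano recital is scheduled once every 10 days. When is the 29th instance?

The 29th occurrence is 28 intervals after the first: 28 × 10 = 280 days after 1983-06-14.
June has 30 days — 16 days to the end of June leaves 264.
July has 31 days (233 left).
August has 31 days (202 left).
September has 30 days (172 left).
October has 31 days (141 left).
November has 30 days (111 left).
December has 31 days (80 left).
January has 31 days (49 left).
February has 29 days (20 left).
20 days into March → 1984-03-20.

1984-03-20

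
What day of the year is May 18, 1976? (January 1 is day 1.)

Days in months before May: 31 + 29 + 31 + 30 = 121.
Plus 18 days into May → day 139.

139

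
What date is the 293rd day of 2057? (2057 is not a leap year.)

Jan has 31 days (293 − 31 = 262 remain).
Feb has 28 days (262 − 28 = 234 remain).
Mar has 31 days (234 − 31 = 203 remain).
Apr has 30 days (203 − 30 = 173 remain).
May has 31 days (173 − 31 = 142 remain).
Jun has 30 days (142 − 30 = 112 remain).
Jul has 31 days (112 − 31 = 81 remain).
Aug has 31 days (81 − 31 = 50 remain).
Sep has 30 days (50 − 30 = 20 remain).
20 into Oct → Oct 20.

Oct 20, 2057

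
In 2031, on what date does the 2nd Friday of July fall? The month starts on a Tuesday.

July 2031 begins on a Tuesday, so the first Friday is July 4 (3 days later).
The 2nd Friday is 1 weeks later: 4 + 7 = 11.

11 July 2031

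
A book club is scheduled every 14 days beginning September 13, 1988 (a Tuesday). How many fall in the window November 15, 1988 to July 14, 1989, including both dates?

17

Occurrences land 14·i days after September 13, 1988 for i = 0, 1, 2, …
November 15, 1988 is 63 days after the start; 63 ÷ 14 = 4 remainder 7; since the remainder is 7, round up to i = 5. First occurrence in the window: #6 on November 22, 1988 (5×14 = 70 days in).
July 14, 1989 is 304 days after the start; 304 ÷ 14 = 21 remainder 10. Last occurrence in the window: #22 on July 4, 1989.
Occurrences #6 through #22: 17 in total.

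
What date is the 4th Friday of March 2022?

March 25, 2022

March 2022 begins on a Tuesday, so the first Friday is March 4 (3 days later).
The 4th Friday is 3 weeks later: 4 + 21 = 25.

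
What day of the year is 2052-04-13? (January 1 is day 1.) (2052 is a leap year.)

104

Days in months before April: 31 + 29 + 31 = 91.
Plus 13 days into April → day 104.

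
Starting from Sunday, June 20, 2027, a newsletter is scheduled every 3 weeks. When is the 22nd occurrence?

September 3, 2028

The 22nd occurrence is 21 intervals after the first: 21 × 21 = 441 days after June 20, 2027.
June has 30 days — 10 days to the end of June leaves 431.
From end of June to end of 2027 is 184 days (247 left).
January has 31 days (216 left).
February has 29 days (187 left).
March has 31 days (156 left).
April has 30 days (126 left).
May has 31 days (95 left).
June has 30 days (65 left).
July has 31 days (34 left).
August has 31 days (3 left).
3 days into September → September 3, 2028.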